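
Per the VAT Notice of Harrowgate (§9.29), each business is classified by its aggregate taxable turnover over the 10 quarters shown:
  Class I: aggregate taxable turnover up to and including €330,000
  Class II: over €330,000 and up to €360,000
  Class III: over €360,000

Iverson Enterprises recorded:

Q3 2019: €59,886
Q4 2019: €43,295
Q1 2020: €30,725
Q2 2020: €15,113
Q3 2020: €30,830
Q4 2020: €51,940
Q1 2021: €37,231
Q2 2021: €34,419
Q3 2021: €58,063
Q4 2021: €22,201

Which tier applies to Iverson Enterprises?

Class III

Aggregate taxable turnover: €59,886 + €43,295 + €30,725 + €15,113 + €30,830 + €51,940 + €37,231 + €34,419 + €58,063 + €22,201 = €383,703.
€383,703 > €360,000, so Class III applies.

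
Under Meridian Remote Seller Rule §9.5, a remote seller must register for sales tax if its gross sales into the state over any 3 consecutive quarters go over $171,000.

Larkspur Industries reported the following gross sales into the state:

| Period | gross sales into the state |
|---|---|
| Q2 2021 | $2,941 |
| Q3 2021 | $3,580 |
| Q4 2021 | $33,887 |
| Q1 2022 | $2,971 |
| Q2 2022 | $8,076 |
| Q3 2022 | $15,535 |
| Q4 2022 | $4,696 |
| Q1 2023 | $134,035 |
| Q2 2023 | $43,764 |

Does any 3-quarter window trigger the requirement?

Q2 2021–Q4 2021: $2,941 + $3,580 + $33,887 = $40,408 (under)
Q3 2021–Q1 2022: $3,580 + $33,887 + $2,971 = $40,438 (under)
Q4 2021–Q2 2022: $33,887 + $2,971 + $8,076 = $44,934 (under)
Q1 2022–Q3 2022: $2,971 + $8,076 + $15,535 = $26,582 (under)
Q2 2022–Q4 2022: $8,076 + $15,535 + $4,696 = $28,307 (under)
Q3 2022–Q1 2023: $15,535 + $4,696 + $134,035 = $154,266 (under)
Q4 2022–Q2 2023: $4,696 + $134,035 + $43,764 = $182,495 (over)
At least one window exceeds $171,000.

Yes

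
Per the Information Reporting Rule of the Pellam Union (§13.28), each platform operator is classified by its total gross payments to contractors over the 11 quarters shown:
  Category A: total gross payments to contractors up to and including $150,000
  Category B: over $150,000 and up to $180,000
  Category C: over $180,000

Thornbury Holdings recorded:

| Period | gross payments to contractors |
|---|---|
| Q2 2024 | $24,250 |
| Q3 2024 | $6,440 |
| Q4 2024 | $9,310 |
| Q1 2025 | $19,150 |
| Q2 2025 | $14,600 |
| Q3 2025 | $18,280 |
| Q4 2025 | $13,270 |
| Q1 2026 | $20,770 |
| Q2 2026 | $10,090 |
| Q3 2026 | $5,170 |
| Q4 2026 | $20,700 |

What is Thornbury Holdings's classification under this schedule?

Total gross payments to contractors: $24,250 + $6,440 + $9,310 + $19,150 + $14,600 + $18,280 + $13,270 + $20,770 + $10,090 + $5,170 + $20,700 = $162,030.
$150,000 < $162,030 ≤ $180,000, so Category B applies.

Category B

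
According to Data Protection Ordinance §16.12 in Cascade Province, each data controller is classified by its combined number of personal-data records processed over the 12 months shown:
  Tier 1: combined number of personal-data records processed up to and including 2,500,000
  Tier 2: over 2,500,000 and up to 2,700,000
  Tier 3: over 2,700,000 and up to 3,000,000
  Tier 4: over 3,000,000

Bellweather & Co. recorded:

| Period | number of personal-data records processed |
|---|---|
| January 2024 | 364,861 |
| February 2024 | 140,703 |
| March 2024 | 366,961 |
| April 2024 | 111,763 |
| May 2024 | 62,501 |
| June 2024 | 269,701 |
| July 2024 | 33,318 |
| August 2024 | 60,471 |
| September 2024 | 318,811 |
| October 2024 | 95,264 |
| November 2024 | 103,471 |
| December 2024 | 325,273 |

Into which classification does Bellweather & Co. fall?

Combined number of personal-data records processed: 364,861 + 140,703 + 366,961 + 111,763 + 62,501 + 269,701 + 33,318 + 60,471 + 318,811 + 95,264 + 103,471 + 325,273 = 2,253,098.
2,253,098 ≤ 2,500,000, so Tier 1 applies.

Tier 1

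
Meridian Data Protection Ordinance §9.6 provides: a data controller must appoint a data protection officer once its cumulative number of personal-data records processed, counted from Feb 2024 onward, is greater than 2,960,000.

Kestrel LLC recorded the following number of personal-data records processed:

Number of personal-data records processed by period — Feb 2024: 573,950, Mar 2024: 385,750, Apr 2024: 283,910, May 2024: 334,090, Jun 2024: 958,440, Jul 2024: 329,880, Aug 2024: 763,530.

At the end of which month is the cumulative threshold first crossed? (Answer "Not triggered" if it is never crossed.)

Through Feb 2024: 573,950
Through Mar 2024: 959,700
Through Apr 2024: 1,243,610
Through May 2024: 1,577,700
Through Jun 2024: 2,536,140
Through Jul 2024: 2,866,020
Through Aug 2024: 3,629,550 ← exceeds threshold

Aug 2024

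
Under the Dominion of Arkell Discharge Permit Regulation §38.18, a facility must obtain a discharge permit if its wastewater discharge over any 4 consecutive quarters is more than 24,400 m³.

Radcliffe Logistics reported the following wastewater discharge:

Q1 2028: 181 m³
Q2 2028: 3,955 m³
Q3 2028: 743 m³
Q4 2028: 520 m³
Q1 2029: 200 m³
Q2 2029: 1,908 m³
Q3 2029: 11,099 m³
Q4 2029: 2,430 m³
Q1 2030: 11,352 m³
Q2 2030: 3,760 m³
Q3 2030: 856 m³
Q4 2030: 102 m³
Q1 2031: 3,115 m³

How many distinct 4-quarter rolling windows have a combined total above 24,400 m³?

2

Q1 2028–Q4 2028: 181 m³ + 3,955 m³ + 743 m³ + 520 m³ = 5,399 m³ (under)
Q2 2028–Q1 2029: 3,955 m³ + 743 m³ + 520 m³ + 200 m³ = 5,418 m³ (under)
Q3 2028–Q2 2029: 743 m³ + 520 m³ + 200 m³ + 1,908 m³ = 3,371 m³ (under)
Q4 2028–Q3 2029: 520 m³ + 200 m³ + 1,908 m³ + 11,099 m³ = 13,727 m³ (under)
Q1 2029–Q4 2029: 200 m³ + 1,908 m³ + 11,099 m³ + 2,430 m³ = 15,637 m³ (under)
Q2 2029–Q1 2030: 1,908 m³ + 11,099 m³ + 2,430 m³ + 11,352 m³ = 26,789 m³ (over)
Q3 2029–Q2 2030: 11,099 m³ + 2,430 m³ + 11,352 m³ + 3,760 m³ = 28,641 m³ (over)
Q4 2029–Q3 2030: 2,430 m³ + 11,352 m³ + 3,760 m³ + 856 m³ = 18,398 m³ (under)
Q1 2030–Q4 2030: 11,352 m³ + 3,760 m³ + 856 m³ + 102 m³ = 16,070 m³ (under)
Q2 2030–Q1 2031: 3,760 m³ + 856 m³ + 102 m³ + 3,115 m³ = 7,833 m³ (under)
2 windows exceed the threshold.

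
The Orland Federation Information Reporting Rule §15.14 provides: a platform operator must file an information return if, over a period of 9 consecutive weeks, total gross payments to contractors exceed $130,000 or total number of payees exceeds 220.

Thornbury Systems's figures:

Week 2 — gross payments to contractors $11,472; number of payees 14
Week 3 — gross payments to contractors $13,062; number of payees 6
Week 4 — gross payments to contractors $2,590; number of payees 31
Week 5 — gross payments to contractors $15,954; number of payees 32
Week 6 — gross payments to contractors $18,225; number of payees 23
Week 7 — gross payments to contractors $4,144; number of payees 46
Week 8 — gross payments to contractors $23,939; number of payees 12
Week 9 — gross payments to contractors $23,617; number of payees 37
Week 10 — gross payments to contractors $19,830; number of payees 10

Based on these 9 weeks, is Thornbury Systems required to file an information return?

Total gross payments to contractors: $11,472 + $13,062 + $2,590 + $15,954 + $18,225 + $4,144 + $23,939 + $23,617 + $19,830 = $132,833 (> $130,000).
Total number of payees: 14 + 6 + 31 + 32 + 23 + 46 + 12 + 37 + 10 = 211 (≤ 220).
The test is 'or': at least one threshold is exceeded.

Yes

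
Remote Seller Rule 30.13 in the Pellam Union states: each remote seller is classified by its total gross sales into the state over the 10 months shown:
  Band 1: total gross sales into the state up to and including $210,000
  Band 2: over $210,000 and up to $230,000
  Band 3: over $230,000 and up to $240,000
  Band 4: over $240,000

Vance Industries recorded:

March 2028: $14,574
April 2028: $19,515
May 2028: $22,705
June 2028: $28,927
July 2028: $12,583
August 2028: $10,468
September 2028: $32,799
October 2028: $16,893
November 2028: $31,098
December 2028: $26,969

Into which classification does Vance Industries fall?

Band 2

Total gross sales into the state: $14,574 + $19,515 + $22,705 + $28,927 + $12,583 + $10,468 + $32,799 + $16,893 + $31,098 + $26,969 = $216,531.
$210,000 < $216,531 ≤ $230,000, so Band 2 applies.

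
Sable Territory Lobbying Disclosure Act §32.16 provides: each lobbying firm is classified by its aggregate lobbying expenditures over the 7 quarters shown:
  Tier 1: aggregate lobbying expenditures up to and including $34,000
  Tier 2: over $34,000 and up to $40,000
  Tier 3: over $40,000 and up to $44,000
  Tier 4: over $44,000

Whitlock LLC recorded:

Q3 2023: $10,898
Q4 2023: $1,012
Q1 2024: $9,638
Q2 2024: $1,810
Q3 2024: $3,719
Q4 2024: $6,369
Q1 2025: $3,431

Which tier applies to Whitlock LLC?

Tier 2

Aggregate lobbying expenditures: $10,898 + $1,012 + $9,638 + $1,810 + $3,719 + $6,369 + $3,431 = $36,877.
$34,000 < $36,877 ≤ $40,000, so Tier 2 applies.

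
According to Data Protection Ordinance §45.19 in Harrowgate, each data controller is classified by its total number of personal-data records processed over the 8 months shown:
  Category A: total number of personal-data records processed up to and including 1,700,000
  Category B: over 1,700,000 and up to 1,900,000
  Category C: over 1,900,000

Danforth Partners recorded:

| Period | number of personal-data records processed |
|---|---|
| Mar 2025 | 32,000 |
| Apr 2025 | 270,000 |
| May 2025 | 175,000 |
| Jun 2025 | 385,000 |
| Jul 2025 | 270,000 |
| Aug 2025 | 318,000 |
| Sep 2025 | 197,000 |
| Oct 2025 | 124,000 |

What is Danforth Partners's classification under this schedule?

Category B

Total number of personal-data records processed: 32,000 + 270,000 + 175,000 + 385,000 + 270,000 + 318,000 + 197,000 + 124,000 = 1,771,000.
1,700,000 < 1,771,000 ≤ 1,900,000, so Category B applies.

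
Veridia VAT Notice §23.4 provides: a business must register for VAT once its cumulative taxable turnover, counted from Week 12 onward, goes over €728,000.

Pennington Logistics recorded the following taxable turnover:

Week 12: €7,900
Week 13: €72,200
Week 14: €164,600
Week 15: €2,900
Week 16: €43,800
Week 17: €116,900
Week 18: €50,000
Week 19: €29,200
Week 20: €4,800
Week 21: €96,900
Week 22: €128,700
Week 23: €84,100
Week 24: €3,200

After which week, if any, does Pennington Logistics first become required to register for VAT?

Through Week 12: €7,900
Through Week 13: €80,100
Through Week 14: €244,700
Through Week 15: €247,600
Through Week 16: €291,400
Through Week 17: €408,300
Through Week 18: €458,300
Through Week 19: €487,500
Through Week 20: €492,300
Through Week 21: €589,200
Through Week 22: €717,900
Through Week 23: €802,000 ← exceeds threshold

Week 23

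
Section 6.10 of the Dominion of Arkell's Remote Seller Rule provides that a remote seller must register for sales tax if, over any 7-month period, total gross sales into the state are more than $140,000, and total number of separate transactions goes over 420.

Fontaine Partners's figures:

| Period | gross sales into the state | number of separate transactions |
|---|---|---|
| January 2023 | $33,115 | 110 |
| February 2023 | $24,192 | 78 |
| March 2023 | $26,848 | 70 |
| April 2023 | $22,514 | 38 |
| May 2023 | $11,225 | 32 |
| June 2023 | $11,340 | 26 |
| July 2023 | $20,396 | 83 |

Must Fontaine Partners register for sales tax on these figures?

Yes

Total gross sales into the state: $33,115 + $24,192 + $26,848 + $22,514 + $11,225 + $11,340 + $20,396 = $149,630 (> $140,000).
Total number of separate transactions: 110 + 78 + 70 + 38 + 32 + 26 + 83 = 437 (> 420).
The test is 'and': both thresholds are exceeded.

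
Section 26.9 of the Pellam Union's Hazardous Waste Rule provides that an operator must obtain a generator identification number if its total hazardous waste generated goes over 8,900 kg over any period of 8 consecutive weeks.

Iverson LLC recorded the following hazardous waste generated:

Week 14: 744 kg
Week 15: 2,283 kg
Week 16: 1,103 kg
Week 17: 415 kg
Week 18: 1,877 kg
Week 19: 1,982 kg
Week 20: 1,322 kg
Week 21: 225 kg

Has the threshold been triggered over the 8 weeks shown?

Yes

Total hazardous waste generated: 744 kg + 2,283 kg + 1,103 kg + 415 kg + 1,877 kg + 1,982 kg + 1,322 kg + 225 kg = 9,951 kg.
9,951 kg > 8,900 kg, so the threshold is exceeded.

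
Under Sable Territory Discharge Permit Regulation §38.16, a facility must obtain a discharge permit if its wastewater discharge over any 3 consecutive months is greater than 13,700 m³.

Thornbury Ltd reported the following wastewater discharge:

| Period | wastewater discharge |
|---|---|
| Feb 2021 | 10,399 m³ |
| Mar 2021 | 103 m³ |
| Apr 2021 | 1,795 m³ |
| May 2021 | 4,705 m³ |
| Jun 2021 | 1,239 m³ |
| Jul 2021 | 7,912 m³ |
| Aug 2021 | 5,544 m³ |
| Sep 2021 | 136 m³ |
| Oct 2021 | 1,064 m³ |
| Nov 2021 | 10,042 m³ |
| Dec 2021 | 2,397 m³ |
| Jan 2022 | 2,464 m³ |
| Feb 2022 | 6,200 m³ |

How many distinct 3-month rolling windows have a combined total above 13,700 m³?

3

Feb 2021–Apr 2021: 10,399 m³ + 103 m³ + 1,795 m³ = 12,297 m³ (under)
Mar 2021–May 2021: 103 m³ + 1,795 m³ + 4,705 m³ = 6,603 m³ (under)
Apr 2021–Jun 2021: 1,795 m³ + 4,705 m³ + 1,239 m³ = 7,739 m³ (under)
May 2021–Jul 2021: 4,705 m³ + 1,239 m³ + 7,912 m³ = 13,856 m³ (over)
Jun 2021–Aug 2021: 1,239 m³ + 7,912 m³ + 5,544 m³ = 14,695 m³ (over)
Jul 2021–Sep 2021: 7,912 m³ + 5,544 m³ + 136 m³ = 13,592 m³ (under)
Aug 2021–Oct 2021: 5,544 m³ + 136 m³ + 1,064 m³ = 6,744 m³ (under)
Sep 2021–Nov 2021: 136 m³ + 1,064 m³ + 10,042 m³ = 11,242 m³ (under)
Oct 2021–Dec 2021: 1,064 m³ + 10,042 m³ + 2,397 m³ = 13,503 m³ (under)
Nov 2021–Jan 2022: 10,042 m³ + 2,397 m³ + 2,464 m³ = 14,903 m³ (over)
Dec 2021–Feb 2022: 2,397 m³ + 2,464 m³ + 6,200 m³ = 11,061 m³ (under)
3 windows exceed the threshold.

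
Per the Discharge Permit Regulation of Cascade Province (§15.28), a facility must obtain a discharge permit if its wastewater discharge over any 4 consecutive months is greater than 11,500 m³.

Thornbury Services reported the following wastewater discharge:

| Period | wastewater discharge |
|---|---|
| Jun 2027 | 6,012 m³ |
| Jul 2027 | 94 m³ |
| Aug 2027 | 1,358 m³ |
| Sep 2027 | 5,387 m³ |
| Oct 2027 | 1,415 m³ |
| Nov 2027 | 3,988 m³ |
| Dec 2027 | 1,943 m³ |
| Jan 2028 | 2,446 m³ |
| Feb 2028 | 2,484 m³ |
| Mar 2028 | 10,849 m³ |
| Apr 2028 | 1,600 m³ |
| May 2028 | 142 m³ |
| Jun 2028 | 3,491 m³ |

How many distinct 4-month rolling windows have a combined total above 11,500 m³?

Jun 2027–Sep 2027: 6,012 m³ + 94 m³ + 1,358 m³ + 5,387 m³ = 12,851 m³ (over)
Jul 2027–Oct 2027: 94 m³ + 1,358 m³ + 5,387 m³ + 1,415 m³ = 8,254 m³ (under)
Aug 2027–Nov 2027: 1,358 m³ + 5,387 m³ + 1,415 m³ + 3,988 m³ = 12,148 m³ (over)
Sep 2027–Dec 2027: 5,387 m³ + 1,415 m³ + 3,988 m³ + 1,943 m³ = 12,733 m³ (over)
Oct 2027–Jan 2028: 1,415 m³ + 3,988 m³ + 1,943 m³ + 2,446 m³ = 9,792 m³ (under)
Nov 2027–Feb 2028: 3,988 m³ + 1,943 m³ + 2,446 m³ + 2,484 m³ = 10,861 m³ (under)
Dec 2027–Mar 2028: 1,943 m³ + 2,446 m³ + 2,484 m³ + 10,849 m³ = 17,722 m³ (over)
Jan 2028–Apr 2028: 2,446 m³ + 2,484 m³ + 10,849 m³ + 1,600 m³ = 17,379 m³ (over)
Feb 2028–May 2028: 2,484 m³ + 10,849 m³ + 1,600 m³ + 142 m³ = 15,075 m³ (over)
Mar 2028–Jun 2028: 10,849 m³ + 1,600 m³ + 142 m³ + 3,491 m³ = 16,082 m³ (over)
7 windows exceed the threshold.

7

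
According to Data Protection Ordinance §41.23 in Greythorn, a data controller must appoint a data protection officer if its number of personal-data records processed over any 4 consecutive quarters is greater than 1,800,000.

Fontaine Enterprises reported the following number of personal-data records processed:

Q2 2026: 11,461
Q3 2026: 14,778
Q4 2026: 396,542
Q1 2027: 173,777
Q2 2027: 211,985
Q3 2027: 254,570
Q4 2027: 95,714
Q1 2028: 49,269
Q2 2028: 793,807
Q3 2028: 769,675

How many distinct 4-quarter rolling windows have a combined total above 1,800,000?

Q2 2026–Q1 2027: 11,461 + 14,778 + 396,542 + 173,777 = 596,558 (under)
Q3 2026–Q2 2027: 14,778 + 396,542 + 173,777 + 211,985 = 797,082 (under)
Q4 2026–Q3 2027: 396,542 + 173,777 + 211,985 + 254,570 = 1,036,874 (under)
Q1 2027–Q4 2027: 173,777 + 211,985 + 254,570 + 95,714 = 736,046 (under)
Q2 2027–Q1 2028: 211,985 + 254,570 + 95,714 + 49,269 = 611,538 (under)
Q3 2027–Q2 2028: 254,570 + 95,714 + 49,269 + 793,807 = 1,193,360 (under)
Q4 2027–Q3 2028: 95,714 + 49,269 + 793,807 + 769,675 = 1,708,465 (under)
0 windows exceed the threshold.

0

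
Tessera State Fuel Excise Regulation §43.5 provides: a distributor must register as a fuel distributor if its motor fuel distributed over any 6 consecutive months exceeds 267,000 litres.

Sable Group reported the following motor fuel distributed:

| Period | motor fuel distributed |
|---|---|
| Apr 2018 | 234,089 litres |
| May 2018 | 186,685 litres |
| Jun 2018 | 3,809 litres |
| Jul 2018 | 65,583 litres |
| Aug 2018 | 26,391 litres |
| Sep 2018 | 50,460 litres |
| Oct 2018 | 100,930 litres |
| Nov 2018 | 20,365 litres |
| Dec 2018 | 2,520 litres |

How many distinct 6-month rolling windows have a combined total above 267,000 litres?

3

Apr 2018–Sep 2018: 234,089 litres + 186,685 litres + 3,809 litres + 65,583 litres + 26,391 litres + 50,460 litres = 567,017 litres (over)
May 2018–Oct 2018: 186,685 litres + 3,809 litres + 65,583 litres + 26,391 litres + 50,460 litres + 100,930 litres = 433,858 litres (over)
Jun 2018–Nov 2018: 3,809 litres + 65,583 litres + 26,391 litres + 50,460 litres + 100,930 litres + 20,365 litres = 267,538 litres (over)
Jul 2018–Dec 2018: 65,583 litres + 26,391 litres + 50,460 litres + 100,930 litres + 20,365 litres + 2,520 litres = 266,249 litres (under)
3 windows exceed the threshold.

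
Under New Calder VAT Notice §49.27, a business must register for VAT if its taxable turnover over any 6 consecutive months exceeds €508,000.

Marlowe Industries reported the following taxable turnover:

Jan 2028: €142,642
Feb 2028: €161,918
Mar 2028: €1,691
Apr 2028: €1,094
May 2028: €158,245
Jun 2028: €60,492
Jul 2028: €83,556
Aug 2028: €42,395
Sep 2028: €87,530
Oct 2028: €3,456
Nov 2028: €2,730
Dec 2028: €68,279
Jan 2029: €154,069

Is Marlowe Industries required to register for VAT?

Jan 2028–Jun 2028: €142,642 + €161,918 + €1,691 + €1,094 + €158,245 + €60,492 = €526,082 (over)
Feb 2028–Jul 2028: €161,918 + €1,691 + €1,094 + €158,245 + €60,492 + €83,556 = €466,996 (under)
Mar 2028–Aug 2028: €1,691 + €1,094 + €158,245 + €60,492 + €83,556 + €42,395 = €347,473 (under)
Apr 2028–Sep 2028: €1,094 + €158,245 + €60,492 + €83,556 + €42,395 + €87,530 = €433,312 (under)
May 2028–Oct 2028: €158,245 + €60,492 + €83,556 + €42,395 + €87,530 + €3,456 = €435,674 (under)
Jun 2028–Nov 2028: €60,492 + €83,556 + €42,395 + €87,530 + €3,456 + €2,730 = €280,159 (under)
Jul 2028–Dec 2028: €83,556 + €42,395 + €87,530 + €3,456 + €2,730 + €68,279 = €287,946 (under)
Aug 2028–Jan 2029: €42,395 + €87,530 + €3,456 + €2,730 + €68,279 + €154,069 = €358,459 (under)
At least one window exceeds €508,000.

Yes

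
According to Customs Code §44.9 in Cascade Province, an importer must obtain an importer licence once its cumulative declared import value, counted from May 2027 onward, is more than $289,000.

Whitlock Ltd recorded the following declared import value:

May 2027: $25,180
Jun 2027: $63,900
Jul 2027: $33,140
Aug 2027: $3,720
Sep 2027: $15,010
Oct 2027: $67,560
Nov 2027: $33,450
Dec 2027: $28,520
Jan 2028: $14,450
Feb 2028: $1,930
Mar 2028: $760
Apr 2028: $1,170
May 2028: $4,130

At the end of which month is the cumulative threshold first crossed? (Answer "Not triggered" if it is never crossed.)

May 2028

Through May 2027: $25,180
Through Jun 2027: $89,080
Through Jul 2027: $122,220
Through Aug 2027: $125,940
Through Sep 2027: $140,950
Through Oct 2027: $208,510
Through Nov 2027: $241,960
Through Dec 2027: $270,480
Through Jan 2028: $284,930
Through Feb 2028: $286,860
Through Mar 2028: $287,620
Through Apr 2028: $288,790
Through May 2028: $292,920 ← exceeds threshold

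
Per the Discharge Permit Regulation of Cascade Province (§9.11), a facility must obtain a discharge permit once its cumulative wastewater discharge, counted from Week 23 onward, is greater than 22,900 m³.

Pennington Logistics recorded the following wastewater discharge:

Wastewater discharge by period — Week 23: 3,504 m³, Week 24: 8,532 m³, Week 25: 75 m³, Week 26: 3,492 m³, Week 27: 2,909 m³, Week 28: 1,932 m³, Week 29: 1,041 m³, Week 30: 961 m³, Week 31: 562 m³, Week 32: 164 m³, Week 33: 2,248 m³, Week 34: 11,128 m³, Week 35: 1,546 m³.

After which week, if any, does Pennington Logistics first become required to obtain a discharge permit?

Week 31

Through Week 23: 3,504 m³
Through Week 24: 12,036 m³
Through Week 25: 12,111 m³
Through Week 26: 15,603 m³
Through Week 27: 18,512 m³
Through Week 28: 20,444 m³
Through Week 29: 21,485 m³
Through Week 30: 22,446 m³
Through Week 31: 23,008 m³ ← exceeds threshold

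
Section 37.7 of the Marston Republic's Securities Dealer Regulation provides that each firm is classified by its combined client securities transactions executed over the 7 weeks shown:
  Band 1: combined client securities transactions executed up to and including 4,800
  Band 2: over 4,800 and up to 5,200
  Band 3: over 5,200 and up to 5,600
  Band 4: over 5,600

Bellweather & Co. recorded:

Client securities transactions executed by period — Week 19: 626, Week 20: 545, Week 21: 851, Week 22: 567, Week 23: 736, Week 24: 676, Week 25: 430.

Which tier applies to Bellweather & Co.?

Combined client securities transactions executed: 626 + 545 + 851 + 567 + 736 + 676 + 430 = 4,431.
4,431 ≤ 4,800, so Band 1 applies.

Band 1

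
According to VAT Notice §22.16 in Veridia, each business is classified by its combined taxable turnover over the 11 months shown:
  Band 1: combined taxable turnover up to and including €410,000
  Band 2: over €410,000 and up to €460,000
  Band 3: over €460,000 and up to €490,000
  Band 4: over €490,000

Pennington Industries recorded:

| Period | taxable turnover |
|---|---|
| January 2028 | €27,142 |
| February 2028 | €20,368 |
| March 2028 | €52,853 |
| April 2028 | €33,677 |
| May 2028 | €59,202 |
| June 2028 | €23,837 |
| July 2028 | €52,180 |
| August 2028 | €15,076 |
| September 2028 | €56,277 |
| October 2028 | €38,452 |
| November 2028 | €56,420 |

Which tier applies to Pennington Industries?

Combined taxable turnover: €27,142 + €20,368 + €52,853 + €33,677 + €59,202 + €23,837 + €52,180 + €15,076 + €56,277 + €38,452 + €56,420 = €435,484.
€410,000 < €435,484 ≤ €460,000, so Band 2 applies.

Band 2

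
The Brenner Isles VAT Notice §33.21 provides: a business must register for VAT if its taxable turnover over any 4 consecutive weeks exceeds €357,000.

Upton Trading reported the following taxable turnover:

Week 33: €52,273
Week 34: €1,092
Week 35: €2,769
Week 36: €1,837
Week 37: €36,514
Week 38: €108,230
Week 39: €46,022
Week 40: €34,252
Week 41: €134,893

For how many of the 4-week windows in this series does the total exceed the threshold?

Week 33–Week 36: €52,273 + €1,092 + €2,769 + €1,837 = €57,971 (under)
Week 34–Week 37: €1,092 + €2,769 + €1,837 + €36,514 = €42,212 (under)
Week 35–Week 38: €2,769 + €1,837 + €36,514 + €108,230 = €149,350 (under)
Week 36–Week 39: €1,837 + €36,514 + €108,230 + €46,022 = €192,603 (under)
Week 37–Week 40: €36,514 + €108,230 + €46,022 + €34,252 = €225,018 (under)
Week 38–Week 41: €108,230 + €46,022 + €34,252 + €134,893 = €323,397 (under)
0 windows exceed the threshold.

0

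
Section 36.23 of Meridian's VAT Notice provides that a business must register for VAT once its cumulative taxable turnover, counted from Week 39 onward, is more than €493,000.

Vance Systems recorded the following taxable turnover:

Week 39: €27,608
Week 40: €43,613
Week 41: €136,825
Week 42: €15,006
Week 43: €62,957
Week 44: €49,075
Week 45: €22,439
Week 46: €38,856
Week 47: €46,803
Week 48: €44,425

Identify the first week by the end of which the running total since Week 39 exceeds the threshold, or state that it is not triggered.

Not triggered

Through Week 39: €27,608
Through Week 40: €71,221
Through Week 41: €208,046
Through Week 42: €223,052
Through Week 43: €286,009
Through Week 44: €335,084
Through Week 45: €357,523
Through Week 46: €396,379
Through Week 47: €443,182
Through Week 48: €487,607
Final cumulative total €487,607 ≤ €493,000; the threshold is never exceeded.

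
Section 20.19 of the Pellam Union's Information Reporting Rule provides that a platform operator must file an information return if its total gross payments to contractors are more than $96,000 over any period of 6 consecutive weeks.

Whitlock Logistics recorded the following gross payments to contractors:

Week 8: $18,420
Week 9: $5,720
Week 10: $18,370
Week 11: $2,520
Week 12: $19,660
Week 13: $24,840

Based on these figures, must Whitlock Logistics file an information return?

No

Total gross payments to contractors: $18,420 + $5,720 + $18,370 + $2,520 + $19,660 + $24,840 = $89,530.
$89,530 ≤ $96,000, so the threshold is not exceeded.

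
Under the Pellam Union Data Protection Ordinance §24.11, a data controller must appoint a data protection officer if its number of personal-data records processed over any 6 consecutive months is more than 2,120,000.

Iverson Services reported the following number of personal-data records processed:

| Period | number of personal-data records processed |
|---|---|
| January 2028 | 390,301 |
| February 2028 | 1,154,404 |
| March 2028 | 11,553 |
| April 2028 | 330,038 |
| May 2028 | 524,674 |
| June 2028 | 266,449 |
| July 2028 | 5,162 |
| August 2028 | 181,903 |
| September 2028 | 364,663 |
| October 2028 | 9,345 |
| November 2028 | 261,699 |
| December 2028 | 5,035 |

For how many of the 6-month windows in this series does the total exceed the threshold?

January 2028–June 2028: 390,301 + 1,154,404 + 11,553 + 330,038 + 524,674 + 266,449 = 2,677,419 (over)
February 2028–July 2028: 1,154,404 + 11,553 + 330,038 + 524,674 + 266,449 + 5,162 = 2,292,280 (over)
March 2028–August 2028: 11,553 + 330,038 + 524,674 + 266,449 + 5,162 + 181,903 = 1,319,779 (under)
April 2028–September 2028: 330,038 + 524,674 + 266,449 + 5,162 + 181,903 + 364,663 = 1,672,889 (under)
May 2028–October 2028: 524,674 + 266,449 + 5,162 + 181,903 + 364,663 + 9,345 = 1,352,196 (under)
June 2028–November 2028: 266,449 + 5,162 + 181,903 + 364,663 + 9,345 + 261,699 = 1,089,221 (under)
July 2028–December 2028: 5,162 + 181,903 + 364,663 + 9,345 + 261,699 + 5,035 = 827,807 (under)
2 windows exceed the threshold.

2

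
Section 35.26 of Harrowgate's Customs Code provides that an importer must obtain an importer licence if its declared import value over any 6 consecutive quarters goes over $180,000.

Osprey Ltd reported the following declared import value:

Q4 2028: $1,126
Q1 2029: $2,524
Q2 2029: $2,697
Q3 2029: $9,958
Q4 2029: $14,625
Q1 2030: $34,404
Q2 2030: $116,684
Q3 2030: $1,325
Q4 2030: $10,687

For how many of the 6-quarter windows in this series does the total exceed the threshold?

2

Q4 2028–Q1 2030: $1,126 + $2,524 + $2,697 + $9,958 + $14,625 + $34,404 = $65,334 (under)
Q1 2029–Q2 2030: $2,524 + $2,697 + $9,958 + $14,625 + $34,404 + $116,684 = $180,892 (over)
Q2 2029–Q3 2030: $2,697 + $9,958 + $14,625 + $34,404 + $116,684 + $1,325 = $179,693 (under)
Q3 2029–Q4 2030: $9,958 + $14,625 + $34,404 + $116,684 + $1,325 + $10,687 = $187,683 (over)
2 windows exceed the threshold.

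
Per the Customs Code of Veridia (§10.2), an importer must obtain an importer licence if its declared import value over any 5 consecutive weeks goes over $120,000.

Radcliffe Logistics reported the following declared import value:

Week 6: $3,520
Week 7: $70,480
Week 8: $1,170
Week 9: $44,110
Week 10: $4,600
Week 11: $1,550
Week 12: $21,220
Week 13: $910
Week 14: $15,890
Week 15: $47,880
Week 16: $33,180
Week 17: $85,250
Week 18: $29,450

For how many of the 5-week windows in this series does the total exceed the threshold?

4

Week 6–Week 10: $3,520 + $70,480 + $1,170 + $44,110 + $4,600 = $123,880 (over)
Week 7–Week 11: $70,480 + $1,170 + $44,110 + $4,600 + $1,550 = $121,910 (over)
Week 8–Week 12: $1,170 + $44,110 + $4,600 + $1,550 + $21,220 = $72,650 (under)
Week 9–Week 13: $44,110 + $4,600 + $1,550 + $21,220 + $910 = $72,390 (under)
Week 10–Week 14: $4,600 + $1,550 + $21,220 + $910 + $15,890 = $44,170 (under)
Week 11–Week 15: $1,550 + $21,220 + $910 + $15,890 + $47,880 = $87,450 (under)
Week 12–Week 16: $21,220 + $910 + $15,890 + $47,880 + $33,180 = $119,080 (under)
Week 13–Week 17: $910 + $15,890 + $47,880 + $33,180 + $85,250 = $183,110 (over)
Week 14–Week 18: $15,890 + $47,880 + $33,180 + $85,250 + $29,450 = $211,650 (over)
4 windows exceed the threshold.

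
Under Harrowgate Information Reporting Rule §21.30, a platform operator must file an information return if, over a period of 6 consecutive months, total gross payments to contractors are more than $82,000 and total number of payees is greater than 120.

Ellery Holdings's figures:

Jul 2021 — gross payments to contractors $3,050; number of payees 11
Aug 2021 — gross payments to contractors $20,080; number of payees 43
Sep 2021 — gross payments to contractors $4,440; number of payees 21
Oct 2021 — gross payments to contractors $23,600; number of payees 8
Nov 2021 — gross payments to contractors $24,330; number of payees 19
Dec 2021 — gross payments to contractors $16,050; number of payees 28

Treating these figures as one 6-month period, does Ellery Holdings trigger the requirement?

Total gross payments to contractors: $3,050 + $20,080 + $4,440 + $23,600 + $24,330 + $16,050 = $91,550 (> $82,000).
Total number of payees: 11 + 43 + 21 + 8 + 19 + 28 = 130 (> 120).
The test is 'and': both thresholds are exceeded.

Yes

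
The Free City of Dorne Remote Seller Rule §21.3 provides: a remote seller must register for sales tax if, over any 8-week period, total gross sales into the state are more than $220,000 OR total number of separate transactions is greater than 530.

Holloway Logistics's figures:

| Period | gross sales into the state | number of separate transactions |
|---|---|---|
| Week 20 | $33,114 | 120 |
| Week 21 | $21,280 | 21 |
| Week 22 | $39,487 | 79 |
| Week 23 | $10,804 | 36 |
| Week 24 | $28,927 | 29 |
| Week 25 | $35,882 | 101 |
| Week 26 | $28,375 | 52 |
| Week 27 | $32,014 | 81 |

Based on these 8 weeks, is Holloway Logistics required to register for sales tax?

Yes

Total gross sales into the state: $33,114 + $21,280 + $39,487 + $10,804 + $28,927 + $35,882 + $28,375 + $32,014 = $229,883 (> $220,000).
Total number of separate transactions: 120 + 21 + 79 + 36 + 29 + 101 + 52 + 81 = 519 (≤ 530).
The test is 'or': at least one threshold is exceeded.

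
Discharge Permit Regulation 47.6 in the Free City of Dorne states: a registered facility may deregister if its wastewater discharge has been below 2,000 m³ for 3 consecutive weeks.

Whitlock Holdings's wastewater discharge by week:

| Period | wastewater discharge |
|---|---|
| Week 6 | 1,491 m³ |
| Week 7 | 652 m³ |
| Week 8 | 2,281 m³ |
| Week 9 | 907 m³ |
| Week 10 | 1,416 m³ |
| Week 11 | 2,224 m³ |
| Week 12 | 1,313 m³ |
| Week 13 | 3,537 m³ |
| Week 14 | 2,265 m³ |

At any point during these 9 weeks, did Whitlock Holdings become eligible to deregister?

Weeks below 2,000 m³: Week 6, Week 7, Week 9, Week 10, Week 12.
Longest run of consecutive weeks below the threshold: 2.
2 < 3, so Whitlock Holdings never became eligible.

No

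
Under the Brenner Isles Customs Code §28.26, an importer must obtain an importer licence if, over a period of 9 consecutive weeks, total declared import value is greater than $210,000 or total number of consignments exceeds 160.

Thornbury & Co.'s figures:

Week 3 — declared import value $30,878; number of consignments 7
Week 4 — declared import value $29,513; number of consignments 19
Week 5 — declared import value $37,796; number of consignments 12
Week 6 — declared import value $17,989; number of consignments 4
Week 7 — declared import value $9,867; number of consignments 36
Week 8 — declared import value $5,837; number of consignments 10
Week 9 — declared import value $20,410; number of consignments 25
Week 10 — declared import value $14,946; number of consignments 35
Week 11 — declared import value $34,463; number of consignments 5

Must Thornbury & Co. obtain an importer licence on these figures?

No

Total declared import value: $30,878 + $29,513 + $37,796 + $17,989 + $9,867 + $5,837 + $20,410 + $14,946 + $34,463 = $201,699 (≤ $210,000).
Total number of consignments: 7 + 19 + 12 + 4 + 36 + 10 + 25 + 35 + 5 = 153 (≤ 160).
The test is 'or': neither threshold is exceeded.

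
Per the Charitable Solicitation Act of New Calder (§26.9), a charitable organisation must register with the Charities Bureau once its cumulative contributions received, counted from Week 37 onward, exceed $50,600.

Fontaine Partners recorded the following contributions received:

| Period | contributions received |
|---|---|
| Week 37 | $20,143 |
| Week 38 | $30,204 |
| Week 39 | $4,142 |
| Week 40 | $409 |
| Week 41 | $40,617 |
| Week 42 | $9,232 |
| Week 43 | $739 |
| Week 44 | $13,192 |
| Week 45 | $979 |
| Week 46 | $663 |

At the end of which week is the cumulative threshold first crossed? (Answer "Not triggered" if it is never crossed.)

Through Week 37: $20,143
Through Week 38: $50,347
Through Week 39: $54,489 ← exceeds threshold

Week 39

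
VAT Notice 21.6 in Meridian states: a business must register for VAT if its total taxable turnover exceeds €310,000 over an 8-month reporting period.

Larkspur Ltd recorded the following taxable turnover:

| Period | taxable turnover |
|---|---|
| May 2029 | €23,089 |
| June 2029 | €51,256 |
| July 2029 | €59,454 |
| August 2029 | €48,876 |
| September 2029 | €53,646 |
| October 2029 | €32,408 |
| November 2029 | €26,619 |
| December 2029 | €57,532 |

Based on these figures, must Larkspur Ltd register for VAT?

Total taxable turnover: €23,089 + €51,256 + €59,454 + €48,876 + €53,646 + €32,408 + €26,619 + €57,532 = €352,880.
€352,880 > €310,000, so the threshold is exceeded.

Yes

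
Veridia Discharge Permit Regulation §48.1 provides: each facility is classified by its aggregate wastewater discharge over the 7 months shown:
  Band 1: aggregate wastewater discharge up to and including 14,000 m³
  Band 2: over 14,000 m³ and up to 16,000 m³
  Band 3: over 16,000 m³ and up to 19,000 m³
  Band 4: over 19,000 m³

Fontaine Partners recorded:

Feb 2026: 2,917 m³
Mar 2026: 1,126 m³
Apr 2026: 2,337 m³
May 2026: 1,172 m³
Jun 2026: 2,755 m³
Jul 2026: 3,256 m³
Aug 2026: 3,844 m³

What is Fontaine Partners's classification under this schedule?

Aggregate wastewater discharge: 2,917 m³ + 1,126 m³ + 2,337 m³ + 1,172 m³ + 2,755 m³ + 3,256 m³ + 3,844 m³ = 17,407 m³.
16,000 m³ < 17,407 m³ ≤ 19,000 m³, so Band 3 applies.

Band 3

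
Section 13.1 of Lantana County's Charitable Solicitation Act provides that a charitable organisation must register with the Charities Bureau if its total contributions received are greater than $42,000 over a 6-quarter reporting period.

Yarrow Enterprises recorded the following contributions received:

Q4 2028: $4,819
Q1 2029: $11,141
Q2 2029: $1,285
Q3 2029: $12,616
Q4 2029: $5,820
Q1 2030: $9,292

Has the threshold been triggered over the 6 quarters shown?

Total contributions received: $4,819 + $11,141 + $1,285 + $12,616 + $5,820 + $9,292 = $44,973.
$44,973 > $42,000, so the threshold is exceeded.

Yes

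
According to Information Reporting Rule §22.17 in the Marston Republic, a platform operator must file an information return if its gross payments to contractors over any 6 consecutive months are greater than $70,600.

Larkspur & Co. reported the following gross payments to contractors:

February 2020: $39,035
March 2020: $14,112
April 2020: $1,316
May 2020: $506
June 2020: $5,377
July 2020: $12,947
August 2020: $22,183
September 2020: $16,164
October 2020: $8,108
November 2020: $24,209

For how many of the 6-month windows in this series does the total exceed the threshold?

2

February 2020–July 2020: $39,035 + $14,112 + $1,316 + $506 + $5,377 + $12,947 = $73,293 (over)
March 2020–August 2020: $14,112 + $1,316 + $506 + $5,377 + $12,947 + $22,183 = $56,441 (under)
April 2020–September 2020: $1,316 + $506 + $5,377 + $12,947 + $22,183 + $16,164 = $58,493 (under)
May 2020–October 2020: $506 + $5,377 + $12,947 + $22,183 + $16,164 + $8,108 = $65,285 (under)
June 2020–November 2020: $5,377 + $12,947 + $22,183 + $16,164 + $8,108 + $24,209 = $88,988 (over)
2 windows exceed the threshold.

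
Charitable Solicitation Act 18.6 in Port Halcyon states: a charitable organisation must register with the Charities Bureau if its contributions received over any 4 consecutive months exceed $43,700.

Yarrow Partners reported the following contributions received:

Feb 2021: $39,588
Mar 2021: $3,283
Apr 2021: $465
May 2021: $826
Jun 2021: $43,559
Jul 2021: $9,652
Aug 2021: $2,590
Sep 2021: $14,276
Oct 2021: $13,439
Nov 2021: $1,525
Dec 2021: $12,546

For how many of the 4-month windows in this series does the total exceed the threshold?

5

Feb 2021–May 2021: $39,588 + $3,283 + $465 + $826 = $44,162 (over)
Mar 2021–Jun 2021: $3,283 + $465 + $826 + $43,559 = $48,133 (over)
Apr 2021–Jul 2021: $465 + $826 + $43,559 + $9,652 = $54,502 (over)
May 2021–Aug 2021: $826 + $43,559 + $9,652 + $2,590 = $56,627 (over)
Jun 2021–Sep 2021: $43,559 + $9,652 + $2,590 + $14,276 = $70,077 (over)
Jul 2021–Oct 2021: $9,652 + $2,590 + $14,276 + $13,439 = $39,957 (under)
Aug 2021–Nov 2021: $2,590 + $14,276 + $13,439 + $1,525 = $31,830 (under)
Sep 2021–Dec 2021: $14,276 + $13,439 + $1,525 + $12,546 = $41,786 (under)
5 windows exceed the threshold.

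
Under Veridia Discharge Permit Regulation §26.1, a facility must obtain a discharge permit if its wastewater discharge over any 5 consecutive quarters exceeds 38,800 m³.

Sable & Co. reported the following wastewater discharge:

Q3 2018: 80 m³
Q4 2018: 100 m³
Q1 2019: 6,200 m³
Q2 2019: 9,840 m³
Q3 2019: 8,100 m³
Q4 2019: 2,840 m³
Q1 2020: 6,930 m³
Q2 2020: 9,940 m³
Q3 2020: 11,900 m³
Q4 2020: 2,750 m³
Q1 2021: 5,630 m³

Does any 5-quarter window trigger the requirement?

Yes

Q3 2018–Q3 2019: 80 m³ + 100 m³ + 6,200 m³ + 9,840 m³ + 8,100 m³ = 24,320 m³ (under)
Q4 2018–Q4 2019: 100 m³ + 6,200 m³ + 9,840 m³ + 8,100 m³ + 2,840 m³ = 27,080 m³ (under)
Q1 2019–Q1 2020: 6,200 m³ + 9,840 m³ + 8,100 m³ + 2,840 m³ + 6,930 m³ = 33,910 m³ (under)
Q2 2019–Q2 2020: 9,840 m³ + 8,100 m³ + 2,840 m³ + 6,930 m³ + 9,940 m³ = 37,650 m³ (under)
Q3 2019–Q3 2020: 8,100 m³ + 2,840 m³ + 6,930 m³ + 9,940 m³ + 11,900 m³ = 39,710 m³ (over)
Q4 2019–Q4 2020: 2,840 m³ + 6,930 m³ + 9,940 m³ + 11,900 m³ + 2,750 m³ = 34,360 m³ (under)
Q1 2020–Q1 2021: 6,930 m³ + 9,940 m³ + 11,900 m³ + 2,750 m³ + 5,630 m³ = 37,150 m³ (under)
At least one window exceeds 38,800 m³.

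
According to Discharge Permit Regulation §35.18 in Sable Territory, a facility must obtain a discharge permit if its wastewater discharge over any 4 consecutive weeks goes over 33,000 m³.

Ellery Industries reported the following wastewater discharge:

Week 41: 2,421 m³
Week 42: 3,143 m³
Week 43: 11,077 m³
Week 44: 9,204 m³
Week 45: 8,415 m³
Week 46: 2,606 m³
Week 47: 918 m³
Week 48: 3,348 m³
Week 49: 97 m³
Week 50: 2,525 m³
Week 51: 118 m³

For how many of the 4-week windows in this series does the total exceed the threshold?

Week 41–Week 44: 2,421 m³ + 3,143 m³ + 11,077 m³ + 9,204 m³ = 25,845 m³ (under)
Week 42–Week 45: 3,143 m³ + 11,077 m³ + 9,204 m³ + 8,415 m³ = 31,839 m³ (under)
Week 43–Week 46: 11,077 m³ + 9,204 m³ + 8,415 m³ + 2,606 m³ = 31,302 m³ (under)
Week 44–Week 47: 9,204 m³ + 8,415 m³ + 2,606 m³ + 918 m³ = 21,143 m³ (under)
Week 45–Week 48: 8,415 m³ + 2,606 m³ + 918 m³ + 3,348 m³ = 15,287 m³ (under)
Week 46–Week 49: 2,606 m³ + 918 m³ + 3,348 m³ + 97 m³ = 6,969 m³ (under)
Week 47–Week 50: 918 m³ + 3,348 m³ + 97 m³ + 2,525 m³ = 6,888 m³ (under)
Week 48–Week 51: 3,348 m³ + 97 m³ + 2,525 m³ + 118 m³ = 6,088 m³ (under)
0 windows exceed the threshold.

0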